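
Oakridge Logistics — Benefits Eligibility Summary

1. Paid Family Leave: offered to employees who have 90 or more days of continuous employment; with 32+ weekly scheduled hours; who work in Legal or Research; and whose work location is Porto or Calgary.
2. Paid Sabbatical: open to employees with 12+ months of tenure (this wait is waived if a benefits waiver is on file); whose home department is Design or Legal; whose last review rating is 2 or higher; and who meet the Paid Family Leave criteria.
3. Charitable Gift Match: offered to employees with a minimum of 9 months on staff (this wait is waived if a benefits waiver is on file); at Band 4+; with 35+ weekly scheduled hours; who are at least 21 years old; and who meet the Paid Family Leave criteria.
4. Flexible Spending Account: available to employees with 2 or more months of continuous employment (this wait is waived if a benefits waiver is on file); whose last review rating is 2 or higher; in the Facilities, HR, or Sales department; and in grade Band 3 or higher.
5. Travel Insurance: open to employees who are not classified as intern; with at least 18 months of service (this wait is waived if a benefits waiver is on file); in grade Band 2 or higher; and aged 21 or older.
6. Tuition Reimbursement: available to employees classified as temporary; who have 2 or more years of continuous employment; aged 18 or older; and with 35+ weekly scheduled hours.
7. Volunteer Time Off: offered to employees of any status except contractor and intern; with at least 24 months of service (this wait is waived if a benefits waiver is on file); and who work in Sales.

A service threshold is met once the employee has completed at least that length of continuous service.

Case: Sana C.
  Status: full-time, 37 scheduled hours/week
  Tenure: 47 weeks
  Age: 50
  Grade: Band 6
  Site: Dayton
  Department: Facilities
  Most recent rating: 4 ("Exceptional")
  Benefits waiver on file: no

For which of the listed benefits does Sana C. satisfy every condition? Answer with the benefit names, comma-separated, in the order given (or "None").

Flexible Spending Account

Paid Family Leave — service 47 weeks ≥ 90 days ✓; 37 hrs/wk ≥ 32 ✓; dept Facilities ✗ → not eligible.
Paid Sabbatical — no waiver, service 47 weeks < 12 months (≈360 days) ✗ → not eligible.
Charitable Gift Match — no waiver, service 47 weeks ≥ 9 months (≈270 days) ✓; grade Band 6 ≥ Band 4 ✓; 37 hrs/wk ≥ 35 ✓; age 50 ≥ 21 ✓; not eligible for Paid Family Leave ✗ → not eligible.
Flexible Spending Account — no waiver, service 47 weeks ≥ 2 months (≈60 days) ✓; rating 4 ≥ 2 ✓; dept Facilities ✓; grade Band 6 ≥ Band 3 ✓ → eligible.
Travel Insurance — status full-time ✓ (not excluded); no waiver, service 47 weeks < 18 months (≈540 days) ✗ → not eligible.
Tuition Reimbursement — status full-time ✗ (requires temporary) → not eligible.
Volunteer Time Off — status full-time ✓ (not excluded); no waiver, service 47 weeks < 24 months (≈720 days) ✗ → not eligible.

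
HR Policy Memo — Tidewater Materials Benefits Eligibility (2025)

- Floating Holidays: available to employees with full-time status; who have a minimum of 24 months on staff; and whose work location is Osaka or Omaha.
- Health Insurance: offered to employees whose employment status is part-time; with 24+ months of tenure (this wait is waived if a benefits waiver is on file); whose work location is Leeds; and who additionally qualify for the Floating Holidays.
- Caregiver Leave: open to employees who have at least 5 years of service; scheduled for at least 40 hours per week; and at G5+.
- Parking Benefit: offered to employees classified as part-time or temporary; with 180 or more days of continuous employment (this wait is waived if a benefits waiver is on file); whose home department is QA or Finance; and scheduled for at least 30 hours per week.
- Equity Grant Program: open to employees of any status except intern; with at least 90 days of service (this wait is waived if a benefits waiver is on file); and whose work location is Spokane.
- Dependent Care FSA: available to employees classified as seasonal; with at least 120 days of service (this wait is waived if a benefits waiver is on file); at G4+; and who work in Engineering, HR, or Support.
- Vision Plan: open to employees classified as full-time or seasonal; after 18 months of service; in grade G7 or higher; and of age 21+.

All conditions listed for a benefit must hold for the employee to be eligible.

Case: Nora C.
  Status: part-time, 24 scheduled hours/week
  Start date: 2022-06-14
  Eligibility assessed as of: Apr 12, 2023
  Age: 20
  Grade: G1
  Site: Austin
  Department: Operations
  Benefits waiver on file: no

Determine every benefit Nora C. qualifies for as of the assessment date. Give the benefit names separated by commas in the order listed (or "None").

Service from 2022-06-14 to Apr 12, 2023: 302 days.
Floating Holidays — status part-time ✗ (requires full-time) → not eligible.
Health Insurance — status part-time ✓; no waiver, service 302 days < 24 months (≈720 days) ✗ → not eligible.
Caregiver Leave — service 302 days < 5 years (≈1825 days) ✗ → not eligible.
Parking Benefit — status part-time ✓; no waiver, service 302 days ≥ 180 days ✓; dept Operations ✗ → not eligible.
Equity Grant Program — status part-time ✓ (not excluded); no waiver, service 302 days ≥ 90 days ✓; site Austin ✗ (not Spokane) → not eligible.
Dependent Care FSA — status part-time ✗ (requires seasonal) → not eligible.
Vision Plan — status part-time ✗ (requires full-time or seasonal) → not eligible.

None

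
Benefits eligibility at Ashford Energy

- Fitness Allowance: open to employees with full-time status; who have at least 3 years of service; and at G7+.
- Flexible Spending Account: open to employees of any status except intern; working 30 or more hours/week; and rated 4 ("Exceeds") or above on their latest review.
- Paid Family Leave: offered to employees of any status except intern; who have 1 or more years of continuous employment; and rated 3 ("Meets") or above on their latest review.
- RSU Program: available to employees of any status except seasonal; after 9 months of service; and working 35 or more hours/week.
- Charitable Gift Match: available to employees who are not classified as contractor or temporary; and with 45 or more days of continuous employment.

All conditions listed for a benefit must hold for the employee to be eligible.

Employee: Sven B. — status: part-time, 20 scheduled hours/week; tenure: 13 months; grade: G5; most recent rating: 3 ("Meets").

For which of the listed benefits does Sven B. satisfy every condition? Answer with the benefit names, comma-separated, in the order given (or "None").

Paid Family Leave, Charitable Gift Match

Fitness Allowance — status part-time ✗ (requires full-time) → not eligible.
Flexible Spending Account — status part-time ✓ (not excluded); 20 hrs/wk < 30 ✗ → not eligible.
Paid Family Leave — status part-time ✓ (not excluded); service 13 months ≥ 1 year (≈365 days) ✓; rating 3 ≥ 3 ✓ → eligible.
RSU Program — status part-time ✓ (not excluded); service 13 months ≥ 9 months ✓; 20 hrs/wk < 35 ✗ → not eligible.
Charitable Gift Match — status part-time ✓ (not excluded); service 13 months ≥ 45 days ✓ → eligible.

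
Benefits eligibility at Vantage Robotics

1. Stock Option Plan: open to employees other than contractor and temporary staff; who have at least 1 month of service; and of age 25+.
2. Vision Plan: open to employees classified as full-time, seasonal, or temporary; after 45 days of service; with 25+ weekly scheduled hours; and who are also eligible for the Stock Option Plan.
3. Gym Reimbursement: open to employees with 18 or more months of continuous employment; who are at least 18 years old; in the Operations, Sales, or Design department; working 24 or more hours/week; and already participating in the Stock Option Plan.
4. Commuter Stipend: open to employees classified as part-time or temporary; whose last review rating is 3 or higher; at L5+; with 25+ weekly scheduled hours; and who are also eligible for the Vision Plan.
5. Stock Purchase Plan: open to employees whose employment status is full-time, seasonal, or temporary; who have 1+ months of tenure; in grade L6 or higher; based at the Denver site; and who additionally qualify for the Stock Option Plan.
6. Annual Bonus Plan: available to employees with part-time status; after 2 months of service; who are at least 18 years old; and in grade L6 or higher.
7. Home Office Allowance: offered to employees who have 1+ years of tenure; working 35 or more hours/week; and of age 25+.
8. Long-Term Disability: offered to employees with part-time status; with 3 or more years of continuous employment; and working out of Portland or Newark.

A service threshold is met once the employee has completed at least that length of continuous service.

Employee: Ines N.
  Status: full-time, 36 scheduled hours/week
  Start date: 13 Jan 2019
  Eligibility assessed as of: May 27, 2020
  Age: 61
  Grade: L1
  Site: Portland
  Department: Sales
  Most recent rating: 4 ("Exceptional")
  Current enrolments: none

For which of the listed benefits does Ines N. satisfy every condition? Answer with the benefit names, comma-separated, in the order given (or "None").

Service from 13 Jan 2019 to May 27, 2020: 500 days.
Stock Option Plan — status full-time ✓ (not excluded); service 500 days ≥ 1 month (≈30 days) ✓; age 61 ≥ 25 ✓ → eligible.
Vision Plan — status full-time ✓; service 500 days ≥ 45 days ✓; 36 hrs/wk ≥ 25 ✓; eligible for Stock Option Plan ✓ → eligible.
Gym Reimbursement — service 500 days < 18 months (≈540 days) ✗ → not eligible.
Commuter Stipend — status full-time ✗ (requires part-time or temporary) → not eligible.
Stock Purchase Plan — status full-time ✓; service 500 days ≥ 1 month (≈30 days) ✓; grade L1 < L6 ✗ → not eligible.
Annual Bonus Plan — status full-time ✗ (requires part-time) → not eligible.
Home Office Allowance — service 500 days ≥ 1 year (≈365 days) ✓; 36 hrs/wk ≥ 35 ✓; age 61 ≥ 25 ✓ → eligible.
Long-Term Disability — status full-time ✗ (requires part-time) → not eligible.

Stock Option Plan, Vision Plan, Home Office Allowance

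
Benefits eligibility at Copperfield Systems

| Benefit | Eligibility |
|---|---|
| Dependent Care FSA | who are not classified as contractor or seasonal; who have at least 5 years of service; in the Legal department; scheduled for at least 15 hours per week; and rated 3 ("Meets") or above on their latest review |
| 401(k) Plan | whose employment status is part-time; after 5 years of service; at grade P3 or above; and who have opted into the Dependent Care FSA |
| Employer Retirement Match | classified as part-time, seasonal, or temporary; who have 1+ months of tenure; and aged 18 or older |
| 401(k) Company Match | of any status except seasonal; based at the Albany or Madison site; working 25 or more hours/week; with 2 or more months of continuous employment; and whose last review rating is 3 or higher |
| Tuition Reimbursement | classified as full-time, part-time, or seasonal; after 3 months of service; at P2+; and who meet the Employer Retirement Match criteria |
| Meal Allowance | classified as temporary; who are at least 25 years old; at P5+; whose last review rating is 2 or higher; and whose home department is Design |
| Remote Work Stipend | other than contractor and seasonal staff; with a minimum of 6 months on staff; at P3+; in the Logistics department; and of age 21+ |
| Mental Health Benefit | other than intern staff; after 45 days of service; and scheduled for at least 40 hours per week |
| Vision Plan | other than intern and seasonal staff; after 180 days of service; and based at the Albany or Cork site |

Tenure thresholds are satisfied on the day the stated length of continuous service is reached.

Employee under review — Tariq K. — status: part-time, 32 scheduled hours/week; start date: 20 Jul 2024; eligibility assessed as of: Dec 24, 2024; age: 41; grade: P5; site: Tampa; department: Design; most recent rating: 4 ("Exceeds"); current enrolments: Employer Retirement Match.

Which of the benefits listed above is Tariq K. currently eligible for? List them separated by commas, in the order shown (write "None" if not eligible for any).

Service from 20 Jul 2024 to Dec 24, 2024: 157 days.
Dependent Care FSA — status part-time ✓ (not excluded); service 157 days < 5 years (≈1825 days) ✗ → not eligible.
401(k) Plan — status part-time ✓; service 157 days < 5 years (≈1825 days) ✗ → not eligible.
Employer Retirement Match — status part-time ✓; service 157 days ≥ 1 month (≈30 days) ✓; age 41 ≥ 18 ✓ → eligible.
401(k) Company Match — status part-time ✓ (not excluded); site Tampa ✗ (not Albany or Madison) → not eligible.
Tuition Reimbursement — status part-time ✓; service 157 days ≥ 3 months (≈90 days) ✓; grade P5 ≥ P2 ✓; eligible for Employer Retirement Match ✓ → eligible.
Meal Allowance — status part-time ✗ (requires temporary) → not eligible.
Remote Work Stipend — status part-time ✓ (not excluded); service 157 days < 6 months (≈180 days) ✗ → not eligible.
Mental Health Benefit — status part-time ✓ (not excluded); service 157 days ≥ 45 days ✓; 32 hrs/wk < 40 ✗ → not eligible.
Vision Plan — status part-time ✓ (not excluded); service 157 days < 180 days ✗ → not eligible.

Employer Retirement Match, Tuition Reimbursement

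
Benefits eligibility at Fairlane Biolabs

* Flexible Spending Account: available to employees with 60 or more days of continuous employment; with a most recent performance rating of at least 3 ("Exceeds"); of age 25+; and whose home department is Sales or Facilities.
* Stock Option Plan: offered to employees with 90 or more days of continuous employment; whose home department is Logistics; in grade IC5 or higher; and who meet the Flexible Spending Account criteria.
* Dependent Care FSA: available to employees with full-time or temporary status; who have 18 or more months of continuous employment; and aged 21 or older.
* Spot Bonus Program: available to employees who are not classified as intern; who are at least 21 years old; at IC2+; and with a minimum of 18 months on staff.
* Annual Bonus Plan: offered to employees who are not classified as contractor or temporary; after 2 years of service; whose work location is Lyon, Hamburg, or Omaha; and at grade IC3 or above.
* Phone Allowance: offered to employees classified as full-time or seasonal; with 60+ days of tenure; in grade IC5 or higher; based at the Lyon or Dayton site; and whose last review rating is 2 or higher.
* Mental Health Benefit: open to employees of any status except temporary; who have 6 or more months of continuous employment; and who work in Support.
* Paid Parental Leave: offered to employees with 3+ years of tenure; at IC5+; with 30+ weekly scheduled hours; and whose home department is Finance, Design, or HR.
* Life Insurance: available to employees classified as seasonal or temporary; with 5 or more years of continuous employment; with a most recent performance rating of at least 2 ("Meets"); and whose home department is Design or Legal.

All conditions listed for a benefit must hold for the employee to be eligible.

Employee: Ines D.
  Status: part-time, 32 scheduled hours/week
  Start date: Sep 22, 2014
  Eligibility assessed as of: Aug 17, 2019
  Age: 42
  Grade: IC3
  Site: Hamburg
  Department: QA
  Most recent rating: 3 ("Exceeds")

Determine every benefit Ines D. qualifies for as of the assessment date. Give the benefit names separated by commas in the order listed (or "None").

Service from Sep 22, 2014 to Aug 17, 2019: 1790 days.
Flexible Spending Account — service 1790 days ≥ 60 days ✓; rating 3 ≥ 3 ✓; age 42 ≥ 25 ✓; dept QA ✗ → not eligible.
Stock Option Plan — service 1790 days ≥ 90 days ✓; dept QA ✗ → not eligible.
Dependent Care FSA — status part-time ✗ (requires full-time or temporary) → not eligible.
Spot Bonus Program — status part-time ✓ (not excluded); age 42 ≥ 21 ✓; grade IC3 ≥ IC2 ✓; service 1790 days ≥ 18 months (≈540 days) ✓ → eligible.
Annual Bonus Plan — status part-time ✓ (not excluded); service 1790 days ≥ 2 years (≈730 days) ✓; site Hamburg ✓; grade IC3 ≥ IC3 ✓ → eligible.
Phone Allowance — status part-time ✗ (requires full-time or seasonal) → not eligible.
Mental Health Benefit — status part-time ✓ (not excluded); service 1790 days ≥ 6 months (≈180 days) ✓; dept QA ✗ → not eligible.
Paid Parental Leave — service 1790 days ≥ 3 years (≈1095 days) ✓; grade IC3 < IC5 ✗ → not eligible.
Life Insurance — status part-time ✗ (requires seasonal or temporary) → not eligible.

Spot Bonus Program, Annual Bonus Plan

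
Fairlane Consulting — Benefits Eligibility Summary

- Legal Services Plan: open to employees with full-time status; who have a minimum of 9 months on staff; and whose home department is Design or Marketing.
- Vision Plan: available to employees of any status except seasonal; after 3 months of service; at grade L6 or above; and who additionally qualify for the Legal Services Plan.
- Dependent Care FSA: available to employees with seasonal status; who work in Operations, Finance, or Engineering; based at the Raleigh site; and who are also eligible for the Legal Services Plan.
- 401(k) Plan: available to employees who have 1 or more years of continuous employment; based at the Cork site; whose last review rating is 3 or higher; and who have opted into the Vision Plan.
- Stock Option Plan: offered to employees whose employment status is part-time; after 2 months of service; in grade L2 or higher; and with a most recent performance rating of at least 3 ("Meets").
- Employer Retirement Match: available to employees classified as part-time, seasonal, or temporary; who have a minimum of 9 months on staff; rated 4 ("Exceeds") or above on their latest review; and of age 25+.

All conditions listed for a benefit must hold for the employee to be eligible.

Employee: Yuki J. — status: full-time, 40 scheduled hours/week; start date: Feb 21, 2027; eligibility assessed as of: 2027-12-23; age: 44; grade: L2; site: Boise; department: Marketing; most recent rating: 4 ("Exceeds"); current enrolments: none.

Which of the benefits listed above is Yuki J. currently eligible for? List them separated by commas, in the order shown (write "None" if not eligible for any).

Service from Feb 21, 2027 to 2027-12-23: 305 days.
Legal Services Plan — status full-time ✓; service 305 days ≥ 9 months (≈270 days) ✓; dept Marketing ✓ → eligible.
Vision Plan — status full-time ✓ (not excluded); service 305 days ≥ 3 months (≈90 days) ✓; grade L2 < L6 ✗ → not eligible.
Dependent Care FSA — status full-time ✗ (requires seasonal) → not eligible.
401(k) Plan — service 305 days < 1 year (≈365 days) ✗ → not eligible.
Stock Option Plan — status full-time ✗ (requires part-time) → not eligible.
Employer Retirement Match — status full-time ✗ (requires part-time, seasonal, or temporary) → not eligible.

Legal Services Plan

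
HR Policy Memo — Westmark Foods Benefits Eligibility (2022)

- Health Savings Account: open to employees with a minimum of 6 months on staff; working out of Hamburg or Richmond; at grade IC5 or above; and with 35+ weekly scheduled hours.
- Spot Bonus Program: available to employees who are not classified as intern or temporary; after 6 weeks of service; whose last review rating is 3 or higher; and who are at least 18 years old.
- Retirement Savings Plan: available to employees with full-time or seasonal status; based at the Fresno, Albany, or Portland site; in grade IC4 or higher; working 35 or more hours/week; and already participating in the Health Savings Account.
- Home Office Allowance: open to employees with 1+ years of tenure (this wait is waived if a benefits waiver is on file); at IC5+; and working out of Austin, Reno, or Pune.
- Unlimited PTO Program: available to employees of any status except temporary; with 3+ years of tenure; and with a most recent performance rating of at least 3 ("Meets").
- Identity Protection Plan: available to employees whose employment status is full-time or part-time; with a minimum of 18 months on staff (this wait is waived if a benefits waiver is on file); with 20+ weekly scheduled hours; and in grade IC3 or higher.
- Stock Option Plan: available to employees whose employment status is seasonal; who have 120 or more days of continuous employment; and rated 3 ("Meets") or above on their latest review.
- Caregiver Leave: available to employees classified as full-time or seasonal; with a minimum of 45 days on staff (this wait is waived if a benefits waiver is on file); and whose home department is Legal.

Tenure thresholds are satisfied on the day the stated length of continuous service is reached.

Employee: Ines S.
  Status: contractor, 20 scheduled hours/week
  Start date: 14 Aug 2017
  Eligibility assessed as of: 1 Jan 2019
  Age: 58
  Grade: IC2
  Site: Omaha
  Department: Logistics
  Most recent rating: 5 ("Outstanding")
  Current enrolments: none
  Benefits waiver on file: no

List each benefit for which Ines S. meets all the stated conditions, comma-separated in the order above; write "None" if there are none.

Service from 14 Aug 2017 to 1 Jan 2019: 505 days.
Health Savings Account — service 505 days ≥ 6 months (≈180 days) ✓; site Omaha ✗ (not Hamburg or Richmond) → not eligible.
Spot Bonus Program — status contractor ✓ (not excluded); service 505 days ≥ 6 weeks (≈42 days) ✓; rating 5 ≥ 3 ✓; age 58 ≥ 18 ✓ → eligible.
Retirement Savings Plan — status contractor ✗ (requires full-time or seasonal) → not eligible.
Home Office Allowance — no waiver, service 505 days ≥ 1 year (≈365 days) ✓; grade IC2 < IC5 ✗ → not eligible.
Unlimited PTO Program — status contractor ✓ (not excluded); service 505 days < 3 years (≈1095 days) ✗ → not eligible.
Identity Protection Plan — status contractor ✗ (requires full-time or part-time) → not eligible.
Stock Option Plan — status contractor ✗ (requires seasonal) → not eligible.
Caregiver Leave — status contractor ✗ (requires full-time or seasonal) → not eligible.

Spot Bonus Program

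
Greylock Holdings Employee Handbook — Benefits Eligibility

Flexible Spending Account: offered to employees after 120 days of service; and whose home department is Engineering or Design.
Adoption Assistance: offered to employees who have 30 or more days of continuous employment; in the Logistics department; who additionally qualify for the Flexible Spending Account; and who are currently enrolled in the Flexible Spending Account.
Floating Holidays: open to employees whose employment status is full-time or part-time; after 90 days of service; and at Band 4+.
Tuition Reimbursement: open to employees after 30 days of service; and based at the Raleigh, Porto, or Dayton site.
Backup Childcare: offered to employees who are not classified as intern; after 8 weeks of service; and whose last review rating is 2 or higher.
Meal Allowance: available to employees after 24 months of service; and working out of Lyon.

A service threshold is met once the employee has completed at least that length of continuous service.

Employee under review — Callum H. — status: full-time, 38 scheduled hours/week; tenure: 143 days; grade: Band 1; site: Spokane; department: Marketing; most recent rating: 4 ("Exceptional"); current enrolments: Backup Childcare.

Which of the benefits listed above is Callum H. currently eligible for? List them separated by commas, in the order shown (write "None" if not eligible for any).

Flexible Spending Account — service 143 days ≥ 120 days ✓; dept Marketing ✗ → not eligible.
Adoption Assistance — service 143 days ≥ 30 days ✓; dept Marketing ✗ → not eligible.
Floating Holidays — status full-time ✓; service 143 days ≥ 90 days ✓; grade Band 1 < Band 4 ✗ → not eligible.
Tuition Reimbursement — service 143 days ≥ 30 days ✓; site Spokane ✗ (not Raleigh, Porto, or Dayton) → not eligible.
Backup Childcare — status full-time ✓ (not excluded); service 143 days ≥ 8 weeks (≈56 days) ✓; rating 4 ≥ 2 ✓ → eligible.
Meal Allowance — service 143 days < 24 months (≈720 days) ✗ → not eligible.

Backup Childcare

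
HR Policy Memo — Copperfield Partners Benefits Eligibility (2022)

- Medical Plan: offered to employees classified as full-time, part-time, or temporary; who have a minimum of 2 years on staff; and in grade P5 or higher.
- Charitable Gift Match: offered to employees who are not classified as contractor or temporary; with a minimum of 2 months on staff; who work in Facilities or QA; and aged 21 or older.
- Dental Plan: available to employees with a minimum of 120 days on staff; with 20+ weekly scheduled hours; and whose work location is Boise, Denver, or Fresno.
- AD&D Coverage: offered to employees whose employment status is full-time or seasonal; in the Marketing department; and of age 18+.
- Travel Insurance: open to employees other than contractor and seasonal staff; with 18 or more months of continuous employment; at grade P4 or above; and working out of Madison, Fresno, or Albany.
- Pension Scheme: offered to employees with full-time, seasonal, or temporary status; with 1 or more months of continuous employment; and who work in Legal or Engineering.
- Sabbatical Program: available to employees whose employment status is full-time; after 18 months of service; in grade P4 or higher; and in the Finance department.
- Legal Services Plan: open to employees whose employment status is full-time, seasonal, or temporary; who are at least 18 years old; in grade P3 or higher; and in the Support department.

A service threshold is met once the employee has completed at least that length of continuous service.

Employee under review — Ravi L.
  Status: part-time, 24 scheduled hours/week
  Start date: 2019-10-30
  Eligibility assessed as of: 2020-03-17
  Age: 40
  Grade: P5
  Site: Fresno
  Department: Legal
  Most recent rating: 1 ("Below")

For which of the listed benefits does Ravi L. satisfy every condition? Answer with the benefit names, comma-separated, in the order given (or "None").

Dental Plan

Service from 2019-10-30 to 2020-03-17: 139 days.
Medical Plan — status part-time ✓; service 139 days < 2 years (≈730 days) ✗ → not eligible.
Charitable Gift Match — status part-time ✓ (not excluded); service 139 days ≥ 2 months (≈60 days) ✓; dept Legal ✗ → not eligible.
Dental Plan — service 139 days ≥ 120 days ✓; 24 hrs/wk ≥ 20 ✓; site Fresno ✓ → eligible.
AD&D Coverage — status part-time ✗ (requires full-time or seasonal) → not eligible.
Travel Insurance — status part-time ✓ (not excluded); service 139 days < 18 months (≈540 days) ✗ → not eligible.
Pension Scheme — status part-time ✗ (requires full-time, seasonal, or temporary) → not eligible.
Sabbatical Program — status part-time ✗ (requires full-time) → not eligible.
Legal Services Plan — status part-time ✗ (requires full-time, seasonal, or temporary) → not eligible.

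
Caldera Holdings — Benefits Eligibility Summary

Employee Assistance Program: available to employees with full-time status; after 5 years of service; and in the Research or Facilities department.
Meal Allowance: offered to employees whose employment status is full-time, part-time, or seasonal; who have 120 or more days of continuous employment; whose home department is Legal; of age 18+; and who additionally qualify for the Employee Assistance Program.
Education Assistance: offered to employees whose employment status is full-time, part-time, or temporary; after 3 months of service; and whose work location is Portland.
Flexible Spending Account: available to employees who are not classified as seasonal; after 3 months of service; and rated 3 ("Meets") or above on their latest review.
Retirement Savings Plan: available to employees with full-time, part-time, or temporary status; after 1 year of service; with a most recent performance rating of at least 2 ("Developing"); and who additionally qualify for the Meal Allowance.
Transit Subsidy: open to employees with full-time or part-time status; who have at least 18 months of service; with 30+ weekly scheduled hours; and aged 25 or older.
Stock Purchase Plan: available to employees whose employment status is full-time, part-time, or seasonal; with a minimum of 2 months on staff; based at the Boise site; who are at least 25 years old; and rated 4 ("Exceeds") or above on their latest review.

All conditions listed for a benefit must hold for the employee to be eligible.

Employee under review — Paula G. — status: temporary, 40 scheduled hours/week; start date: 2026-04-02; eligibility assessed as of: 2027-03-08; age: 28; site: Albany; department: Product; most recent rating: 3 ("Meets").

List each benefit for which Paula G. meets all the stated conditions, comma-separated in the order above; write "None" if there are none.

Service from 2026-04-02 to 2027-03-08: 340 days.
Employee Assistance Program — status temporary ✗ (requires full-time) → not eligible.
Meal Allowance — status temporary ✗ (requires full-time, part-time, or seasonal) → not eligible.
Education Assistance — status temporary ✓; service 340 days ≥ 3 months (≈90 days) ✓; site Albany ✗ (not Portland) → not eligible.
Flexible Spending Account — status temporary ✓ (not excluded); service 340 days ≥ 3 months (≈90 days) ✓; rating 3 ≥ 3 ✓ → eligible.
Retirement Savings Plan — status temporary ✓; service 340 days < 1 year (≈365 days) ✗ → not eligible.
Transit Subsidy — status temporary ✗ (requires full-time or part-time) → not eligible.
Stock Purchase Plan — status temporary ✗ (requires full-time, part-time, or seasonal) → not eligible.

Flexible Spending Account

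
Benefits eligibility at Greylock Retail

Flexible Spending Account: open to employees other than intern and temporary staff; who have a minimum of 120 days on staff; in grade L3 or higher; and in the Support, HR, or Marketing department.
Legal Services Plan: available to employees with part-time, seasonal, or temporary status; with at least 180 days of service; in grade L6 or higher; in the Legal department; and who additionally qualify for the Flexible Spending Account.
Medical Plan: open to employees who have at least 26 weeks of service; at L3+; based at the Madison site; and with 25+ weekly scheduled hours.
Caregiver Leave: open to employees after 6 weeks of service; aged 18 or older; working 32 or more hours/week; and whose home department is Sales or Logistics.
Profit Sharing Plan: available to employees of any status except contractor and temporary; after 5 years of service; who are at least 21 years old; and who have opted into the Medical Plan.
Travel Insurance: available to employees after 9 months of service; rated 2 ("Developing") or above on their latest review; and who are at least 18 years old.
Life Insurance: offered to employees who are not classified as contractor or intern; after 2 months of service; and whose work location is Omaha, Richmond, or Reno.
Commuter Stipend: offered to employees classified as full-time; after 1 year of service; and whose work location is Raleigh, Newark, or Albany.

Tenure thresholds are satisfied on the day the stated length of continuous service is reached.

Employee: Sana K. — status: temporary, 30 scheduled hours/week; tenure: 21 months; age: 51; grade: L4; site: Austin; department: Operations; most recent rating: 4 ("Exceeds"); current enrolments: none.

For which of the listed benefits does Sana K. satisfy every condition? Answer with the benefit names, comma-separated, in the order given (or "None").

Travel Insurance

Flexible Spending Account — status temporary ✗ (excluded) → not eligible.
Legal Services Plan — status temporary ✓; service 21 months ≥ 180 days ✓; grade L4 < L6 ✗ → not eligible.
Medical Plan — service 21 months ≥ 26 weeks (≈182 days) ✓; grade L4 ≥ L3 ✓; site Austin ✗ (not Madison) → not eligible.
Caregiver Leave — service 21 months ≥ 6 weeks (≈42 days) ✓; age 51 ≥ 18 ✓; 30 hrs/wk < 32 ✗ → not eligible.
Profit Sharing Plan — status temporary ✗ (excluded) → not eligible.
Travel Insurance — service 21 months ≥ 9 months ✓; rating 4 ≥ 2 ✓; age 51 ≥ 18 ✓ → eligible.
Life Insurance — status temporary ✓ (not excluded); service 21 months ≥ 2 months ✓; site Austin ✗ (not Omaha, Richmond, or Reno) → not eligible.
Commuter Stipend — status temporary ✗ (requires full-time) → not eligible.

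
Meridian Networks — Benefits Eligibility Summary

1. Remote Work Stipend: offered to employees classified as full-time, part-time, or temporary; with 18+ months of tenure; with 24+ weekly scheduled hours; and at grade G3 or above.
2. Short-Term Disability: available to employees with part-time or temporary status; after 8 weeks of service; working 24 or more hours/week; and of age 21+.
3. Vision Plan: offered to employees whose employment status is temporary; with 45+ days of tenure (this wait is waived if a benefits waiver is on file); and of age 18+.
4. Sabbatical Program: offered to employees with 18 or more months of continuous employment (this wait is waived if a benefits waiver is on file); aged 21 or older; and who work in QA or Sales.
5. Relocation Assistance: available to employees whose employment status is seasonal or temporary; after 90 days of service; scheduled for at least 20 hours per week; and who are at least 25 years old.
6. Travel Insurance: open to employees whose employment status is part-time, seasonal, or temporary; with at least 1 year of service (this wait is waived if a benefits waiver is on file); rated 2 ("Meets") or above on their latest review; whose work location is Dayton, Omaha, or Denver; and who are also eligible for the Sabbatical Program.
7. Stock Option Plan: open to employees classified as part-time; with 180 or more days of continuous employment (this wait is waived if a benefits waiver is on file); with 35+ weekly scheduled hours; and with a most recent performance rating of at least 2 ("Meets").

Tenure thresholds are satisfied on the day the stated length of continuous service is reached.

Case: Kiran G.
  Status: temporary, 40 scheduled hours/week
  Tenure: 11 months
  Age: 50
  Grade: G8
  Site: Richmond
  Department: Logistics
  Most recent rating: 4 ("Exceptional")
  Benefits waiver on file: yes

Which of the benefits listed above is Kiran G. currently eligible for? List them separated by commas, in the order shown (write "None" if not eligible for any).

Remote Work Stipend — status temporary ✓; service 11 months < 18 months ✗ → not eligible.
Short-Term Disability — status temporary ✓; service 11 months ≥ 8 weeks (≈56 days) ✓; 40 hrs/wk ≥ 24 ✓; age 50 ≥ 21 ✓ → eligible.
Vision Plan — status temporary ✓; benefits waiver on file ✓; age 50 ≥ 18 ✓ → eligible.
Sabbatical Program — benefits waiver on file ✓; age 50 ≥ 21 ✓; dept Logistics ✗ → not eligible.
Relocation Assistance — status temporary ✓; service 11 months ≥ 90 days ✓; 40 hrs/wk ≥ 20 ✓; age 50 ≥ 25 ✓ → eligible.
Travel Insurance — status temporary ✓; benefits waiver on file ✓; rating 4 ≥ 2 ✓; site Richmond ✗ (not Dayton, Omaha, or Denver) → not eligible.
Stock Option Plan — status temporary ✗ (requires part-time) → not eligible.

Short-Term Disability, Vision Plan, Relocation Assistance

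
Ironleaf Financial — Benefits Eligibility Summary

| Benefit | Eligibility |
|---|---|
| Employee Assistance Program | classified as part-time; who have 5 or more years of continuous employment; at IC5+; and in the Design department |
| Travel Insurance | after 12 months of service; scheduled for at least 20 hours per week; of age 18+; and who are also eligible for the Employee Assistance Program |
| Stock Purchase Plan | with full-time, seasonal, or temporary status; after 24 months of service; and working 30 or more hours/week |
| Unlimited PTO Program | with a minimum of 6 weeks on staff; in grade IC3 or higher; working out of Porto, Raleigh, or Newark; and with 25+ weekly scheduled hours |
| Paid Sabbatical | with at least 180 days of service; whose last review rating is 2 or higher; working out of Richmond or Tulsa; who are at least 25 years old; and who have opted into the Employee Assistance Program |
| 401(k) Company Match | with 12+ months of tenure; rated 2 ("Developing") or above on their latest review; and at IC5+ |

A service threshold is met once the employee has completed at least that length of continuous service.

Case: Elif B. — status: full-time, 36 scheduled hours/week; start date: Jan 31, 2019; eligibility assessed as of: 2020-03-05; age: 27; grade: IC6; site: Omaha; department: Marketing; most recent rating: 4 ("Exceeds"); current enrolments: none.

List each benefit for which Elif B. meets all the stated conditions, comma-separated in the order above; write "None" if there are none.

Service from Jan 31, 2019 to 2020-03-05: 399 days.
Employee Assistance Program — status full-time ✗ (requires part-time) → not eligible.
Travel Insurance — service 399 days ≥ 12 months (≈360 days) ✓; 36 hrs/wk ≥ 20 ✓; age 27 ≥ 18 ✓; not eligible for Employee Assistance Program ✗ → not eligible.
Stock Purchase Plan — status full-time ✓; service 399 days < 24 months (≈720 days) ✗ → not eligible.
Unlimited PTO Program — service 399 days ≥ 6 weeks (≈42 days) ✓; grade IC6 ≥ IC3 ✓; site Omaha ✗ (not Porto, Raleigh, or Newark) → not eligible.
Paid Sabbatical — service 399 days ≥ 180 days ✓; rating 4 ≥ 2 ✓; site Omaha ✗ (not Richmond or Tulsa) → not eligible.
401(k) Company Match — service 399 days ≥ 12 months (≈360 days) ✓; rating 4 ≥ 2 ✓; grade IC6 ≥ IC5 ✓ → eligible.

401(k) Company Match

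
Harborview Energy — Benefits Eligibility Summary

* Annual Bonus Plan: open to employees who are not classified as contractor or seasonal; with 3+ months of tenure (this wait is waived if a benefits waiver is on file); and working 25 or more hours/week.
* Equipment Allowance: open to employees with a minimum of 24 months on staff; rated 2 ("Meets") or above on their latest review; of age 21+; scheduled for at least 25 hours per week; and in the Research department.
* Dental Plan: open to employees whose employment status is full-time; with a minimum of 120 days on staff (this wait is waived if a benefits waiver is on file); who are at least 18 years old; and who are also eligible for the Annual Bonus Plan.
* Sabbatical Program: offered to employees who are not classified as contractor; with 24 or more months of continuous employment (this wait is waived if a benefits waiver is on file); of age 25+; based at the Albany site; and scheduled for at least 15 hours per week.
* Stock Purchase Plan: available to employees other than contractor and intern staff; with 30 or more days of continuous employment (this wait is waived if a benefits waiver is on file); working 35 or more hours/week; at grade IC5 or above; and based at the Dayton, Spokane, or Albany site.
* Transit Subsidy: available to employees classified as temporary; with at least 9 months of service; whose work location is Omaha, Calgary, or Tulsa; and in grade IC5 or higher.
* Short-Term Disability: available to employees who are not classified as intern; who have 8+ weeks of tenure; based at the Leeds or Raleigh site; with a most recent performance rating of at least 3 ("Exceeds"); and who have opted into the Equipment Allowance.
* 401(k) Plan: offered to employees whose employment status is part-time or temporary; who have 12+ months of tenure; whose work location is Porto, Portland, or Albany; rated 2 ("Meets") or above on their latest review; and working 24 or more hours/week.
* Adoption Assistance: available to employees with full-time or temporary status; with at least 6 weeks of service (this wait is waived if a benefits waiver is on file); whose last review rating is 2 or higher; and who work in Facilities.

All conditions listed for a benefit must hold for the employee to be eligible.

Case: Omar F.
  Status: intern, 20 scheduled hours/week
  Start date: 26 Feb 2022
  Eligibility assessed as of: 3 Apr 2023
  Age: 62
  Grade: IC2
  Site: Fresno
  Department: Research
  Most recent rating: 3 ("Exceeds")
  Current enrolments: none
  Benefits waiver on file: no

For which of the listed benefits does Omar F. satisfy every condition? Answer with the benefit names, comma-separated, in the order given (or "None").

None

Service from 26 Feb 2022 to 3 Apr 2023: 401 days.
Annual Bonus Plan — status intern ✓ (not excluded); no waiver, service 401 days ≥ 3 months (≈90 days) ✓; 20 hrs/wk < 25 ✗ → not eligible.
Equipment Allowance — service 401 days < 24 months (≈720 days) ✗ → not eligible.
Dental Plan — status intern ✗ (requires full-time) → not eligible.
Sabbatical Program — status intern ✓ (not excluded); no waiver, service 401 days < 24 months (≈720 days) ✗ → not eligible.
Stock Purchase Plan — status intern ✗ (excluded) → not eligible.
Transit Subsidy — status intern ✗ (requires temporary) → not eligible.
Short-Term Disability — status intern ✗ (excluded) → not eligible.
401(k) Plan — status intern ✗ (requires part-time or temporary) → not eligible.
Adoption Assistance — status intern ✗ (requires full-time or temporary) → not eligible.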